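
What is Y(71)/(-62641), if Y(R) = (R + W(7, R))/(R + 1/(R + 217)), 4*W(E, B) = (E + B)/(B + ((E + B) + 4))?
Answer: -348240/21776078753 ≈ -1.5992e-5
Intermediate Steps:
W(E, B) = (B + E)/(4*(4 + E + 2*B)) (W(E, B) = ((E + B)/(B + ((E + B) + 4)))/4 = ((B + E)/(B + ((B + E) + 4)))/4 = ((B + E)/(B + (4 + B + E)))/4 = ((B + E)/(4 + E + 2*B))/4 = (B + E)/(4*(4 + E + 2*B)))
Y(R) = (R + (7 + R)/(4*(11 + 2*R)))/(R + 1/(217 + R)) (Y(R) = (R + (R + 7)/(4*(4 + 7 + 2*R)))/(R + 1/(R + 217)) = (R + (7 + R)/(4*(11 + 2*R)))/(R + 1/(217 + R)))
Y(71)/(-62641) = ((1519 + 8*71**3 + 1781*71**2 + 9772*71)/(4*(11 + 2*71**3 + 445*71**2 + 2389*71)))/(-62641) = ((1519 + 8*357911 + 1781*5041 + 693812)/(4*(11 + 2*357911 + 445*5041 + 169619)))*(-1/62641) = ((1519 + 2863288 + 8978021 + 693812)/(4*(11 + 715822 + 2243245 + 169619)))*(-1/62641) = ((1/4)*12536640/3128697)*(-1/62641) = ((1/4)*(1/3128697)*12536640)*(-1/62641) = (348240/347633)*(-1/62641) = -348240/21776078753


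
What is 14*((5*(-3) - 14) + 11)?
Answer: -252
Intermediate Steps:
14*((5*(-3) - 14) + 11) = 14*((-15 - 14) + 11) = 14*(-29 + 11) = 14*(-18) = -252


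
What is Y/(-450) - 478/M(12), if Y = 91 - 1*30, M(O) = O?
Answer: -8993/225 ≈ -39.969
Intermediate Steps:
Y = 61 (Y = 91 - 30 = 61)
Y/(-450) - 478/M(12) = 61/(-450) - 478/12 = 61*(-1/450) - 478*1/12 = -61/450 - 239/6 = -8993/225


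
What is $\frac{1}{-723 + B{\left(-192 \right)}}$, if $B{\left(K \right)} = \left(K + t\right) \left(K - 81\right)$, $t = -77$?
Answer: $\frac{1}{72714} \approx 1.3753 \cdot 10^{-5}$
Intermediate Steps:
$B{\left(K \right)} = \left(-81 + K\right) \left(-77 + K\right)$ ($B{\left(K \right)} = \left(K - 77\right) \left(K - 81\right) = \left(-77 + K\right) \left(-81 + K\right) = \left(-81 + K\right) \left(-77 + K\right)$)
$\frac{1}{-723 + B{\left(-192 \right)}} = \frac{1}{-723 + \left(6237 + \left(-192\right)^{2} - -30336\right)} = \frac{1}{-723 + \left(6237 + 36864 + 30336\right)} = \frac{1}{-723 + 73437} = \frac{1}{72714}$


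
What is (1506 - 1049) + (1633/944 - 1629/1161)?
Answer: 55691425/121776 ≈ 457.33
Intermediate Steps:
(1506 - 1049) + (1633/944 - 1629/1161) = 457 + (1633*(1/944) - 1629*1/1161) = 457 + (1633/944 - 181/129) = 457 + 39793/121776 = 55691425/121776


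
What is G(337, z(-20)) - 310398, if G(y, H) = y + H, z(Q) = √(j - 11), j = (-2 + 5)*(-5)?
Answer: -310061 + I*√26 ≈ -3.1006e+5 + 5.099*I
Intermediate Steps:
j = -15 (j = 3*(-5) = -15)
z(Q) = I*√26 (z(Q) = √(-15 - 11) = √(-26) = I*√26)
G(y, H) = H + y
G(337, z(-20)) - 310398 = (I*√26 + 337) - 310398 = (337 + I*√26) - 310398 = -310061 + I*√26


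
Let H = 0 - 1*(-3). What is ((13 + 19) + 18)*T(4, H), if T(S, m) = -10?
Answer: -500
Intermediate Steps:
H = 3 (H = 0 + 3 = 3)
((13 + 19) + 18)*T(4, H) = ((13 + 19) + 18)*(-10) = (32 + 18)*(-10) = 50*(-10) = -500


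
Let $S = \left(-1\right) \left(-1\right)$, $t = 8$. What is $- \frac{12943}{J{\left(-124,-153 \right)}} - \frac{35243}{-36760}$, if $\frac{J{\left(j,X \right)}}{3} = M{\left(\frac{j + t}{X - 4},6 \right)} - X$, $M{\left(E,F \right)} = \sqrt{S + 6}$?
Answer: $- \frac{11720130997}{430128760} + \frac{12943 \sqrt{7}}{70206} \approx -26.76$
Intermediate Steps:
$S = 1$
$M{\left(E,F \right)} = \sqrt{7}$ ($M{\left(E,F \right)} = \sqrt{1 + 6} = \sqrt{7}$)
$J{\left(j,X \right)} = - 3 X + 3 \sqrt{7}$ ($J{\left(j,X \right)} = 3 \left(\sqrt{7} - X\right) = - 3 X + 3 \sqrt{7}$)
$- \frac{12943}{J{\left(-124,-153 \right)}} - \frac{35243}{-36760} = - \frac{12943}{\left(-3\right) \left(-153\right) + 3 \sqrt{7}} - \frac{35243}{-36760} = - \frac{12943}{459 + 3 \sqrt{7}} - - \frac{35243}{36760} = - \frac{12943}{459 + 3 \sqrt{7}} + \frac{35243}{36760} = \frac{35243}{36760} - \frac{12943}{459 + 3 \sqrt{7}}$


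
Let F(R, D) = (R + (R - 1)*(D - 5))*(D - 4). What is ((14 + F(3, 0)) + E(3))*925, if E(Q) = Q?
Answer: 41625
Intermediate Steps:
F(R, D) = (-4 + D)*(R + (-1 + R)*(-5 + D)) (F(R, D) = (R + (-1 + R)*(-5 + D))*(-4 + D) = (-4 + D)*(R + (-1 + R)*(-5 + D)))
((14 + F(3, 0)) + E(3))*925 = ((14 + (-20 - 1*0² + 9*0 + 16*3 + 3*0² - 8*0*3)) + 3)*925 = ((14 + (-20 - 1*0 + 0 + 48 + 3*0 + 0)) + 3)*925 = ((14 + (-20 + 0 + 0 + 48 + 0 + 0)) + 3)*925 = ((14 + 28) + 3)*925 = (42 + 3)*925 = 45*925 = 41625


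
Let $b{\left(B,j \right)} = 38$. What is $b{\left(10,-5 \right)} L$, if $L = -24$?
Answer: $-912$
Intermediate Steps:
$b{\left(10,-5 \right)} L = 38 \left(-24\right) = -912$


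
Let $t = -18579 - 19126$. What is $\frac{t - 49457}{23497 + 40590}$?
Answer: $- \frac{87162}{64087} \approx -1.3601$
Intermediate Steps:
$t = -37705$ ($t = -18579 - 19126 = -37705$)
$\frac{t - 49457}{23497 + 40590} = \frac{-37705 - 49457}{23497 + 40590} = - \frac{87162}{64087}$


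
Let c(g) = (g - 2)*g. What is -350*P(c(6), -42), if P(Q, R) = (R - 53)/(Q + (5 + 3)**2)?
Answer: 16625/44 ≈ 377.84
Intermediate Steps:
c(g) = g*(-2 + g) (c(g) = (-2 + g)*g = g*(-2 + g))
P(Q, R) = (-53 + R)/(64 + Q) (P(Q, R) = (-53 + R)/(Q + 8**2) = (-53 + R)/(Q + 64) = (-53 + R)/(64 + Q))
-350*P(c(6), -42) = -350*(-53 - 42)/(64 + 6*(-2 + 6)) = -350*(-95)/(64 + 6*4) = -350*(-95)/(64 + 24) = -350*(-95)/88 = -175*(-95)/44 = -350*(-95/88) = 16625/44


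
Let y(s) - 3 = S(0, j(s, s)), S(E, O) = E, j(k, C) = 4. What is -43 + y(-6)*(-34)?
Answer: -145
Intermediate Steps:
y(s) = 3 (y(s) = 3 + 0 = 3)
-43 + y(-6)*(-34) = -43 + 3*(-34) = -43 - 102 = -145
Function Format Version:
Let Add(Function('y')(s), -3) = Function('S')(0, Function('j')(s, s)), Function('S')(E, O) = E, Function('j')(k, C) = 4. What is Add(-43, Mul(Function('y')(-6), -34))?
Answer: -145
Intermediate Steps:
Function('y')(s) = 3 (Function('y')(s) = Add(3, 0) = 3)
Add(-43, Mul(Function('y')(-6), -34)) = Add(-43, Mul(3, -34)) = Add(-43, -102) = -145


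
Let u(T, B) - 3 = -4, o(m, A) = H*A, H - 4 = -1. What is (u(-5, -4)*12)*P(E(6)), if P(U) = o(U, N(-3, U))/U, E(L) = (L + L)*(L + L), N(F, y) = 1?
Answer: -¼ ≈ -0.25000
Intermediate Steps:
H = 3 (H = 4 - 1 = 3)
E(L) = 4*L² (E(L) = (2*L)*(2*L) = 4*L²)
o(m, A) = 3*A
u(T, B) = -1 (u(T, B) = 3 - 4 = -1)
P(U) = 3/U (P(U) = (3*1)/U = 3/U)
(u(-5, -4)*12)*P(E(6)) = (-1*12)*(3/((4*6²))) = -36/(4*36) = -36/144 = -12*1/48 = -¼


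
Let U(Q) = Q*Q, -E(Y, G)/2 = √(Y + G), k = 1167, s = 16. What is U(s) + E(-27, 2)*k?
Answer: 256 - 11670*I ≈ 256.0 - 11670.0*I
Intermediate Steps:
E(Y, G) = -2*√(G + Y) (E(Y, G) = -2*√(Y + G) = -2*√(G + Y))
U(Q) = Q²
U(s) + E(-27, 2)*k = 16² - 2*√(2 - 27)*1167 = 256 - 10*I*1167 = 256 - 11670*I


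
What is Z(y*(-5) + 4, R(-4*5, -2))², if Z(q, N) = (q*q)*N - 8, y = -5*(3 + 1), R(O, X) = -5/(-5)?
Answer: 116812864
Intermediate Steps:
R(O, X) = 1 (R(O, X) = -5*(-⅕) = 1)
y = -20 (y = -5*4 = -20)
Z(q, N) = -8 + N*q² (Z(q, N) = q²*N - 8 = N*q² - 8 = -8 + N*q²)
Z(y*(-5) + 4, R(-4*5, -2))² = (-8 + 1*(-20*(-5) + 4)²)² = (-8 + 1*(100 + 4)²)² = (-8 + 1*104²)² = (-8 + 1*10816)² = (-8 + 10816)² = 10808² = 116812864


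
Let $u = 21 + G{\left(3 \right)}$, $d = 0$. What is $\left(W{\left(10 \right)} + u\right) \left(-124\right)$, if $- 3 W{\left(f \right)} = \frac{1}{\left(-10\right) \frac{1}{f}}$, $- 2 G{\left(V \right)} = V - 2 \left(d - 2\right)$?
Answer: $- \frac{6634}{3} \approx -2211.3$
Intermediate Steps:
$G{\left(V \right)} = -2 - \frac{V}{2}$ ($G{\left(V \right)} = - \frac{V - 2 \left(0 - 2\right)}{2} = - \frac{V - 2 \left(-2\right)}{2} = - \frac{V - -4}{2} = - \frac{V + 4}{2} = - \frac{4 + V}{2} = -2 - \frac{V}{2}$)
$W{\left(f \right)} = \frac{f}{30}$ ($W{\left(f \right)} = - \frac{1}{3 \left(- \frac{10}{f}\right)} = - \frac{\left(- \frac{1}{10}\right) f}{3} = \frac{f}{30}$)
$u = \frac{35}{2}$ ($u = 21 - \frac{7}{2} = \frac{35}{2} \approx 17.5$)
$\left(W{\left(10 \right)} + u\right) \left(-124\right) = \left(\frac{1}{30} \cdot 10 + \frac{35}{2}\right) \left(-124\right) = \left(\frac{1}{3} + \frac{35}{2}\right) \left(-124\right) = \frac{107}{6} \left(-124\right) = - \frac{6634}{3}$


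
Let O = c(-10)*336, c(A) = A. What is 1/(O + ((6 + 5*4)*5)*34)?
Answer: 1/1060 ≈ 0.00094340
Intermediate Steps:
O = -3360 (O = -10*336 = -3360)
1/(O + ((6 + 5*4)*5)*34) = 1/(-3360 + ((6 + 5*4)*5)*34) = 1/(-3360 + ((6 + 20)*5)*34) = 1/(-3360 + (26*5)*34) = 1/(-3360 + 130*34) = 1/(-3360 + 4420) = 1/1060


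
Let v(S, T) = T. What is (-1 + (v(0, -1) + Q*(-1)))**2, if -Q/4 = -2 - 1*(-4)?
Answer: 36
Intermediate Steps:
Q = -8 (Q = -4*(-2 - 1*(-4)) = -4*(-2 + 4) = -4*2 = -8)
(-1 + (v(0, -1) + Q*(-1)))**2 = (-1 + (-1 - 8*(-1)))**2 = (-1 + (-1 + 8))**2 = (-1 + 7)**2 = 6**2 = 36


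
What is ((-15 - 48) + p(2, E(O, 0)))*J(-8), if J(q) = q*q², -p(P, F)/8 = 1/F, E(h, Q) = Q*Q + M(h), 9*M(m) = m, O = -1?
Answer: -4608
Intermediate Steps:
M(m) = m/9
E(h, Q) = Q² + h/9 (E(h, Q) = Q*Q + h/9 = Q² + h/9)
p(P, F) = -8/F
J(q) = q³
((-15 - 48) + p(2, E(O, 0)))*J(-8) = ((-15 - 48) - 8/(0² + (⅑)*(-1)))*(-8)³ = (-63 - 8/(0 - ⅑))*(-512) = (-63 - 8/(-⅑))*(-512) = (-63 - 8*(-9))*(-512) = (-63 + 72)*(-512) = 9*(-512) = -4608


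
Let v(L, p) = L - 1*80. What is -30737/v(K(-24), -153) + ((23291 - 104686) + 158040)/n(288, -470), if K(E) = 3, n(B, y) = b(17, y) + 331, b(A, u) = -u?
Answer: 4360286/8811 ≈ 494.87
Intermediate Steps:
n(B, y) = 331 - y (n(B, y) = -y + 331 = 331 - y)
v(L, p) = -80 + L (v(L, p) = L - 80 = -80 + L)
-30737/v(K(-24), -153) + ((23291 - 104686) + 158040)/n(288, -470) = -30737/(-80 + 3) + ((23291 - 104686) + 158040)/(331 - 1*(-470)) = -30737/(-77) + (-81395 + 158040)/(331 + 470) = -30737*(-1/77) + 76645/801 = 4391/11 + 76645*(1/801) = 4391/11 + 76645/801 = 4360286/8811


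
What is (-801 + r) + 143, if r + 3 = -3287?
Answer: -3948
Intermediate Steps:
r = -3290 (r = -3 - 3287 = -3290)
(-801 + r) + 143 = (-801 - 3290) + 143 = -4091 + 143 = -3948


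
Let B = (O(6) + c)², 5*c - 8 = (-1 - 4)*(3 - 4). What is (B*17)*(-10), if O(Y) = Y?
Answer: -62866/5 ≈ -12573.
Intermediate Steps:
c = 13/5 (c = 8/5 + ((-1 - 4)*(3 - 4))/5 = 8/5 + (-5*(-1))/5 = 8/5 + (⅕)*5 = 8/5 + 1 = 13/5 ≈ 2.6000)
B = 1849/25 (B = (6 + 13/5)² = (43/5)² = 1849/25 ≈ 73.960)
(B*17)*(-10) = ((1849/25)*17)*(-10) = (31433/25)*(-10) = -62866/5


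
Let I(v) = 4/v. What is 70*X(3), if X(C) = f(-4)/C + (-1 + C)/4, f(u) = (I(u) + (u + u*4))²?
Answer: 10325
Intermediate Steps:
f(u) = (4/u + 5*u)² (f(u) = (4/u + (u + u*4))² = (4/u + (u + 4*u))² = (4/u + 5*u)²)
X(C) = -¼ + 441/C + C/4 (X(C) = ((4 + 5*(-4)²)²/(-4)²)/C + (-1 + C)/4 = ((4 + 5*16)²/16)/C + (-1 + C)*(¼) = ((4 + 80)²/16)/C + (-¼ + C/4) = ((1/16)*84²)/C + (-¼ + C/4) = ((1/16)*7056)/C + (-¼ + C/4) = 441/C + (-¼ + C/4) = -¼ + 441/C + C/4)
70*X(3) = 70*((¼)*(1764 + 3*(-1 + 3))/3) = 70*((¼)*(⅓)*(1764 + 3*2)) = 70*((¼)*(⅓)*(1764 + 6)) = 70*((¼)*(⅓)*1770) = 70*(295/2) = 10325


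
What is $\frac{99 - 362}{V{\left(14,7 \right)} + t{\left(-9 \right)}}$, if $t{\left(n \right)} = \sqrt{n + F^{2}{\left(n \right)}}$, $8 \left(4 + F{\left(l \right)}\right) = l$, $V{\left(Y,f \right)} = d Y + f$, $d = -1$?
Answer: $\frac{117824}{2031} + \frac{2104 \sqrt{1105}}{2031} \approx 92.449$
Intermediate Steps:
$V{\left(Y,f \right)} = f - Y$ ($V{\left(Y,f \right)} = - Y + f = f - Y$)
$F{\left(l \right)} = -4 + \frac{l}{8}$
$t{\left(n \right)} = \sqrt{n + \left(-4 + \frac{n}{8}\right)^{2}}$
$\frac{99 - 362}{V{\left(14,7 \right)} + t{\left(-9 \right)}} = \frac{99 - 362}{\left(7 - 14\right) + \frac{\sqrt{1024 + \left(-9\right)^{2}}}{8}} = - \frac{263}{\left(7 - 14\right) + \frac{\sqrt{1024 + 81}}{8}} = - \frac{263}{-7 + \frac{\sqrt{1105}}{8}}$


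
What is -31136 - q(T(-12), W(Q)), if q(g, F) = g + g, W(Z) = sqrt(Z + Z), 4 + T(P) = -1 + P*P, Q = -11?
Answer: -31414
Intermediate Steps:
T(P) = -5 + P**2 (T(P) = -4 + (-1 + P*P) = -4 + (-1 + P**2) = -5 + P**2)
W(Z) = sqrt(2)*sqrt(Z) (W(Z) = sqrt(2*Z) = sqrt(2)*sqrt(Z))
q(g, F) = 2*g
-31136 - q(T(-12), W(Q)) = -31136 - 2*(-5 + (-12)**2) = -31136 - 2*(-5 + 144) = -31136 - 2*139 = -31136 - 1*278 = -31136 - 278 = -31414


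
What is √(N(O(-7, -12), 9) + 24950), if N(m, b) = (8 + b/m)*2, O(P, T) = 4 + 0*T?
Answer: 3*√11098/2 ≈ 158.02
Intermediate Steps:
O(P, T) = 4 (O(P, T) = 4 + 0 = 4)
N(m, b) = 16 + 2*b/m
√(N(O(-7, -12), 9) + 24950) = √((16 + 2*9/4) + 24950) = √((16 + 2*9*(¼)) + 24950) = √((16 + 9/2) + 24950) = √(41/2 + 24950) = √(49941/2) = 3*√11098/2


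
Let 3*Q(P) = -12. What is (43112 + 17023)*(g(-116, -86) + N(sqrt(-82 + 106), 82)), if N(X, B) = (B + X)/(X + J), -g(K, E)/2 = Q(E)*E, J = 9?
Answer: -40619610 - 154030*sqrt(6) ≈ -4.0997e+7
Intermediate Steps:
Q(P) = -4 (Q(P) = (1/3)*(-12) = -4)
g(K, E) = 8*E (g(K, E) = -(-8)*E = 8*E)
N(X, B) = (B + X)/(9 + X) (N(X, B) = (B + X)/(X + 9) = (B + X)/(9 + X))
(43112 + 17023)*(g(-116, -86) + N(sqrt(-82 + 106), 82)) = (43112 + 17023)*(8*(-86) + (82 + sqrt(-82 + 106))/(9 + sqrt(-82 + 106))) = 60135*(-688 + (82 + sqrt(24))/(9 + sqrt(24))) = 60135*(-688 + (82 + 2*sqrt(6))/(9 + 2*sqrt(6))) = -41372880 + 60135*(82 + 2*sqrt(6))/(9 + 2*sqrt(6))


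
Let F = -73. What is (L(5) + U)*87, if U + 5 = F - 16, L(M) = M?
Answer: -7743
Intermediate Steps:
U = -94 (U = -5 + (-73 - 16) = -5 - 89 = -94)
(L(5) + U)*87 = (5 - 94)*87 = -89*87 = -7743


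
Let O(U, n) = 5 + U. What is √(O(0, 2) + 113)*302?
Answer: 302*√118 ≈ 3280.6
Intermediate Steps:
√(O(0, 2) + 113)*302 = √((5 + 0) + 113)*302 = √(5 + 113)*302 = √118*302 = 302*√118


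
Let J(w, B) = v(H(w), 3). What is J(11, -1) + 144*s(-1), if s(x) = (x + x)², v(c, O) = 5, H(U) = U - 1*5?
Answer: 581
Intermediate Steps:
H(U) = -5 + U (H(U) = U - 5 = -5 + U)
J(w, B) = 5
s(x) = 4*x² (s(x) = (2*x)² = 4*x²)
J(11, -1) + 144*s(-1) = 5 + 144*(4*(-1)²) = 5 + 144*(4*1) = 5 + 144*4 = 5 + 576 = 581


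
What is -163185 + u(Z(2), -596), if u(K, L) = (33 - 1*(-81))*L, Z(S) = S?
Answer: -231129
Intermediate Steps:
u(K, L) = 114*L (u(K, L) = (33 + 81)*L = 114*L)
-163185 + u(Z(2), -596) = -163185 + 114*(-596) = -163185 - 67944 = -231129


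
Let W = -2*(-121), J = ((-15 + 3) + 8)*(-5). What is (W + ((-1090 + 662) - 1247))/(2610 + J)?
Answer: -1433/2630 ≈ -0.54487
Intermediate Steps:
J = 20 (J = (-12 + 8)*(-5) = -4*(-5) = 20)
W = 242
(W + ((-1090 + 662) - 1247))/(2610 + J) = (242 + ((-1090 + 662) - 1247))/(2610 + 20) = (242 + (-428 - 1247))/2630 = (242 - 1675)*(1/2630) = -1433*1/2630 = -1433/2630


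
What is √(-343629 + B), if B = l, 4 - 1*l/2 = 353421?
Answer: I*√1050463 ≈ 1024.9*I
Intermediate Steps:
l = -706834 (l = 8 - 2*353421 = 8 - 706842 = -706834)
B = -706834
√(-343629 + B) = √(-343629 - 706834) = √(-1050463) = I*√1050463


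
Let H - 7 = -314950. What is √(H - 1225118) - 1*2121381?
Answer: -2121381 + I*√1540061 ≈ -2.1214e+6 + 1241.0*I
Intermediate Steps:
H = -314943 (H = 7 - 314950 = -314943)
√(H - 1225118) - 1*2121381 = √(-314943 - 1225118) - 1*2121381 = √(-1540061) - 2121381 = I*√1540061 - 2121381 = -2121381 + I*√1540061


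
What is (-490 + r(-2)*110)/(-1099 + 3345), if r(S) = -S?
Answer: -135/1123 ≈ -0.12021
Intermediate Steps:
(-490 + r(-2)*110)/(-1099 + 3345) = (-490 - 1*(-2)*110)/(-1099 + 3345) = (-490 + 2*110)/2246 = (-490 + 220)*(1/2246) = -270*1/2246 = -135/1123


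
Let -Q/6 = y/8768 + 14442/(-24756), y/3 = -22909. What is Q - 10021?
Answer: -90174839765/9044192 ≈ -9970.5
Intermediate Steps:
y = -68727 (y = 3*(-22909) = -68727)
Q = 457008267/9044192 (Q = -6*(-68727/8768 + 14442/(-24756)) = -6*(-68727*1/8768 + 14442*(-1/24756)) = -6*(-68727/8768 - 2407/4126) = -6*(-152336089/18088384) = 457008267/9044192 ≈ 50.531)
Q - 10021 = 457008267/9044192 - 10021 = -90174839765/9044192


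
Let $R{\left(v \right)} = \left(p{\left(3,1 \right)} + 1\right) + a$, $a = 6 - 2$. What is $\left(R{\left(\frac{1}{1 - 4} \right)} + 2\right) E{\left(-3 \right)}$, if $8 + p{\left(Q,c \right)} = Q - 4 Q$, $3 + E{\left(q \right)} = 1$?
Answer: $20$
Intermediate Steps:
$E{\left(q \right)} = -2$ ($E{\left(q \right)} = -3 + 1 = -2$)
$a = 4$
$p{\left(Q,c \right)} = -8 - 3 Q$ ($p{\left(Q,c \right)} = -8 + \left(Q - 4 Q\right) = -8 - 3 Q$)
$R{\left(v \right)} = -12$ ($R{\left(v \right)} = \left(\left(-8 - 9\right) + 1\right) + 4 = \left(-17 + 1\right) + 4 = -16 + 4 = -12$)
$\left(R{\left(\frac{1}{1 - 4} \right)} + 2\right) E{\left(-3 \right)} = \left(-12 + 2\right) \left(-2\right) = \left(-10\right) \left(-2\right) = 20$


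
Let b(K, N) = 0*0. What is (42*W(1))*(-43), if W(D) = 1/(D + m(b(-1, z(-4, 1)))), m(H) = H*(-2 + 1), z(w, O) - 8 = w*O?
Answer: -1806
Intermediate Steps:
z(w, O) = 8 + O*w (z(w, O) = 8 + w*O = 8 + O*w)
b(K, N) = 0
m(H) = -H (m(H) = H*(-1) = -H)
W(D) = 1/D (W(D) = 1/(D - 1*0) = 1/(D + 0) = 1/D)
(42*W(1))*(-43) = (42/1)*(-43) = (42*1)*(-43) = 42*(-43) = -1806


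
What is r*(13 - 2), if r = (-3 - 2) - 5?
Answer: -110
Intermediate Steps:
r = -10 (r = -5 - 5 = -10)
r*(13 - 2) = -10*(13 - 2) = -10*11 = -110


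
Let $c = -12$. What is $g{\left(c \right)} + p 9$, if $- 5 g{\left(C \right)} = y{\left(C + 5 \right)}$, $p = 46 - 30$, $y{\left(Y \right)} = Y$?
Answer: $\frac{727}{5} \approx 145.4$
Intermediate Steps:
$p = 16$ ($p = 46 - 30 = 16$)
$g{\left(C \right)} = -1 - \frac{C}{5}$ ($g{\left(C \right)} = - \frac{C + 5}{5} = - \frac{5 + C}{5} = -1 - \frac{C}{5}$)
$g{\left(c \right)} + p 9 = \left(-1 - - \frac{12}{5}\right) + 16 \cdot 9 = \left(-1 + \frac{12}{5}\right) + 144 = \frac{7}{5} + 144 = \frac{727}{5}$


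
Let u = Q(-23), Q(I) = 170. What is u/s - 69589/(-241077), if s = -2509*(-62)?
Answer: 5433054376/18750727983 ≈ 0.28975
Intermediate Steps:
u = 170
s = 155558
u/s - 69589/(-241077) = 170/155558 - 69589/(-241077) = 170*(1/155558) - 69589*(-1/241077) = 85/77779 + 69589/241077 = 5433054376/18750727983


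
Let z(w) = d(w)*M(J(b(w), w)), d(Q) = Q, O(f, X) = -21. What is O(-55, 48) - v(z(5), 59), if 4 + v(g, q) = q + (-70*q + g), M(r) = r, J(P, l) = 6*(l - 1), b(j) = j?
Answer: 3934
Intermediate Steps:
J(P, l) = -6 + 6*l (J(P, l) = 6*(-1 + l) = -6 + 6*l)
z(w) = w*(-6 + 6*w)
v(g, q) = -4 + g - 69*q (v(g, q) = -4 + (q + (-70*q + g)) = -4 + (q + (g - 70*q)) = -4 + (g - 69*q) = -4 + g - 69*q)
O(-55, 48) - v(z(5), 59) = -21 - (-4 + 6*5*(-1 + 5) - 69*59) = -21 - (-4 + 6*5*4 - 4071) = -21 - (-4 + 120 - 4071) = -21 - 1*(-3955) = -21 + 3955 = 3934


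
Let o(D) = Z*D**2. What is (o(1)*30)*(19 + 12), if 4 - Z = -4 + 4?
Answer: 3720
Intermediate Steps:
Z = 4 (Z = 4 - (-4 + 4) = 4 - 1*0 = 4 + 0 = 4)
o(D) = 4*D**2
(o(1)*30)*(19 + 12) = ((4*1**2)*30)*(19 + 12) = ((4*1)*30)*31 = (4*30)*31 = 120*31 = 3720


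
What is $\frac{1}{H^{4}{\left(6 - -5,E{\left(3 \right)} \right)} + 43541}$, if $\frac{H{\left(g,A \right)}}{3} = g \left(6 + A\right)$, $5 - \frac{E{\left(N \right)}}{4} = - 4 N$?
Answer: $\frac{1}{35561710240037} \approx 2.812 \cdot 10^{-14}$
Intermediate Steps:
$E{\left(N \right)} = 20 + 16 N$ ($E{\left(N \right)} = 20 - 4 \left(- 4 N\right) = 20 + 16 N$)
$H{\left(g,A \right)} = 3 g \left(6 + A\right)$
$\frac{1}{H^{4}{\left(6 - -5,E{\left(3 \right)} \right)} + 43541} = \frac{1}{\left(3 \left(6 - -5\right) \left(6 + \left(20 + 16 \cdot 3\right)\right)\right)^{4} + 43541} = \frac{1}{\left(3 \left(6 + 5\right) \left(6 + \left(20 + 48\right)\right)\right)^{4} + 43541} = \frac{1}{\left(3 \cdot 11 \left(6 + 68\right)\right)^{4} + 43541} = \frac{1}{\left(3 \cdot 11 \cdot 74\right)^{4} + 43541} = \frac{1}{2442^{4} + 43541} = \frac{1}{35561710196496 + 43541} = \frac{1}{35561710240037}$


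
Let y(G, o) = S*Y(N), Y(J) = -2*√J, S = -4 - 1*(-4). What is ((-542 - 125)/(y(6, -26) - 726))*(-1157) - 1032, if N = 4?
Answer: -1520951/726 ≈ -2095.0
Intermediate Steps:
S = 0 (S = -4 + 4 = 0)
y(G, o) = 0 (y(G, o) = 0*(-2*√4) = 0*(-2*2) = 0*(-4) = 0)
((-542 - 125)/(y(6, -26) - 726))*(-1157) - 1032 = ((-542 - 125)/(0 - 726))*(-1157) - 1032 = -667/(-726)*(-1157) - 1032 = -667*(-1/726)*(-1157) - 1032 = (667/726)*(-1157) - 1032 = -771719/726 - 1032 = -1520951/726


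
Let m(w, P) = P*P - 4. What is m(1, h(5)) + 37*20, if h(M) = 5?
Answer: 761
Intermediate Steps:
m(w, P) = -4 + P**2 (m(w, P) = P**2 - 4 = -4 + P**2)
m(1, h(5)) + 37*20 = (-4 + 5**2) + 37*20 = (-4 + 25) + 740 = 21 + 740 = 761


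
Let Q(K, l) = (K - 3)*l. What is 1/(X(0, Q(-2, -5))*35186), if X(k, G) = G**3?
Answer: 1/549781250 ≈ 1.8189e-9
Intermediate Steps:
Q(K, l) = l*(-3 + K) (Q(K, l) = (-3 + K)*l = l*(-3 + K))
1/(X(0, Q(-2, -5))*35186) = 1/((-5*(-3 - 2))**3*35186) = 1/((-5*(-5))**3*35186) = 1/(25**3*35186) = 1/(15625*35186) = 1/549781250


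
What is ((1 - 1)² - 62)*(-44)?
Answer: 2728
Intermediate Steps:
((1 - 1)² - 62)*(-44) = (0² - 62)*(-44) = (0 - 62)*(-44) = -62*(-44) = 2728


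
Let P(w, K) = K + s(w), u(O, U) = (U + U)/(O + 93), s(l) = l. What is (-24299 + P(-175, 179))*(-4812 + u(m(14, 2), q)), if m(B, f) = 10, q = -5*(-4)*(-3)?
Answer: 12044392020/103 ≈ 1.1694e+8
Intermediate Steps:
q = -60 (q = 20*(-3) = -60)
u(O, U) = 2*U/(93 + O) (u(O, U) = (2*U)/(93 + O) = 2*U/(93 + O))
P(w, K) = K + w
(-24299 + P(-175, 179))*(-4812 + u(m(14, 2), q)) = (-24299 + (179 - 175))*(-4812 + 2*(-60)/(93 + 10)) = (-24299 + 4)*(-4812 + 2*(-60)/103) = -24295*(-4812 + 2*(-60)*(1/103)) = -24295*(-4812 - 120/103) = -24295*(-495756/103) = 12044392020/103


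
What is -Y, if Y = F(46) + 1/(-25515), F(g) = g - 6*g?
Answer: 5868451/25515 ≈ 230.00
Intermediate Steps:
F(g) = -5*g
Y = -5868451/25515 (Y = -5*46 + 1/(-25515) = -230 - 1/25515 = -5868451/25515 ≈ -230.00)
-Y = -1*(-5868451/25515) = 5868451/25515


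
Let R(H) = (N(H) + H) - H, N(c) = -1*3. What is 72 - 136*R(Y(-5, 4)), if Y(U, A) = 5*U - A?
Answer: 480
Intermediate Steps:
N(c) = -3
Y(U, A) = -A + 5*U
R(H) = -3 (R(H) = (-3 + H) - H = -3)
72 - 136*R(Y(-5, 4)) = 72 - 136*(-3) = 72 + 408 = 480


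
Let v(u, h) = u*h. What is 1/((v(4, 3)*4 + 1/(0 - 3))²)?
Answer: 9/20449 ≈ 0.00044012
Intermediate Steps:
v(u, h) = h*u
1/((v(4, 3)*4 + 1/(0 - 3))²) = 1/(((3*4)*4 + 1/(0 - 3))²) = 1/((12*4 + 1/(-3))²) = 1/((48 - ⅓)²) = 1/((143/3)²) = 1/(20449/9) = 9/20449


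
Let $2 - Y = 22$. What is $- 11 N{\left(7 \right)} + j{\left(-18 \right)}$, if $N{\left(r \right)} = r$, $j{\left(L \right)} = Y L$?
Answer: $283$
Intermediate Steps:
$Y = -20$ ($Y = 2 - 22 = -20$)
$j{\left(L \right)} = - 20 L$
$- 11 N{\left(7 \right)} + j{\left(-18 \right)} = \left(-11\right) 7 - -360 = -77 + 360 = 283$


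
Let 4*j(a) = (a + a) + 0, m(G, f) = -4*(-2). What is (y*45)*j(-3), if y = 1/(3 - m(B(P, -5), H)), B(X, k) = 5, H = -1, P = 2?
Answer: 27/2 ≈ 13.500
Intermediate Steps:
m(G, f) = 8
j(a) = a/2 (j(a) = ((a + a) + 0)/4 = (2*a + 0)/4 = (2*a)/4 = a/2)
y = -⅕ (y = 1/(3 - 1*8) = 1/(3 - 8) = 1/(-5) = -⅕ ≈ -0.20000)
(y*45)*j(-3) = (-⅕*45)*((½)*(-3)) = -9*(-3/2) = 27/2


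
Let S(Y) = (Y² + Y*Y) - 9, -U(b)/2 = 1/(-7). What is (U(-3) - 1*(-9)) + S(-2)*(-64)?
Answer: 513/7 ≈ 73.286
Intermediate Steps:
U(b) = 2/7 (U(b) = -2/(-7) = -2*(-1)/7 = -2*(-⅐) = 2/7)
S(Y) = -9 + 2*Y² (S(Y) = (Y² + Y²) - 9 = 2*Y² - 9 = -9 + 2*Y²)
(U(-3) - 1*(-9)) + S(-2)*(-64) = (2/7 - 1*(-9)) + (-9 + 2*(-2)²)*(-64) = (2/7 + 9) + (-9 + 2*4)*(-64) = 65/7 + (-9 + 8)*(-64) = 65/7 - 1*(-64) = 65/7 + 64 = 513/7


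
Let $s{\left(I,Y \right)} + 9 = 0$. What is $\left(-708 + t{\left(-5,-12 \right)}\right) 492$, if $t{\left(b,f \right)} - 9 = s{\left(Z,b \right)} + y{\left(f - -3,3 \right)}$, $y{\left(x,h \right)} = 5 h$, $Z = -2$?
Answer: $-340956$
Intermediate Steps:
$s{\left(I,Y \right)} = -9$ ($s{\left(I,Y \right)} = -9 + 0 = -9$)
$t{\left(b,f \right)} = 15$ ($t{\left(b,f \right)} = 9 + \left(-9 + 5 \cdot 3\right) = 9 + \left(-9 + 15\right) = 9 + 6 = 15$)
$\left(-708 + t{\left(-5,-12 \right)}\right) 492 = \left(-708 + 15\right) 492 = \left(-693\right) 492 = -340956$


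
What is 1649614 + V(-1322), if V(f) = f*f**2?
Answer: -2308788634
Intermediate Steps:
V(f) = f**3
1649614 + V(-1322) = 1649614 + (-1322)**3 = 1649614 - 2310438248 = -2308788634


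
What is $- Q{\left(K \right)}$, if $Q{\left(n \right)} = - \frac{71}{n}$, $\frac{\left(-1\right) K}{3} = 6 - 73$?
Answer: $\frac{71}{201} \approx 0.35323$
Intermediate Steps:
$K = 201$ ($K = - 3 \left(6 - 73\right) = \left(-3\right) \left(-67\right) = 201$)
$- Q{\left(K \right)} = - \frac{-71}{201} = \left(-1\right) \left(- \frac{71}{201}\right) = \frac{71}{201}$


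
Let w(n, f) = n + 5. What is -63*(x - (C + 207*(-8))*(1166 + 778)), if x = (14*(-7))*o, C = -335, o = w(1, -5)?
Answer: -243804708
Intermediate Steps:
w(n, f) = 5 + n
o = 6 (o = 5 + 1 = 6)
x = -588 (x = (14*(-7))*6 = -98*6 = -588)
-63*(x - (C + 207*(-8))*(1166 + 778)) = -63*(-588 - (-335 + 207*(-8))*(1166 + 778)) = -63*(-588 - (-335 - 1656)*1944) = -63*(-588 - (-1991)*1944) = -63*(-588 - 1*(-3870504)) = -63*(-588 + 3870504) = -63*3869916 = -243804708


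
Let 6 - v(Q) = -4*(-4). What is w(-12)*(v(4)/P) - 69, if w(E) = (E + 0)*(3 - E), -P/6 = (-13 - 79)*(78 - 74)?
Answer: -6273/92 ≈ -68.185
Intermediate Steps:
P = 2208 (P = -6*(-13 - 79)*(78 - 74) = -(-552)*4 = -6*(-368) = 2208)
v(Q) = -10 (v(Q) = 6 - (-4)*(-4) = 6 - 1*16 = 6 - 16 = -10)
w(E) = E*(3 - E)
w(-12)*(v(4)/P) - 69 = (-12*(3 - 1*(-12)))*(-10/2208) - 69 = (-12*(3 + 12))*(-10*1/2208) - 69 = -12*15*(-5/1104) - 69 = -180*(-5/1104) - 69 = 75/92 - 69 = -6273/92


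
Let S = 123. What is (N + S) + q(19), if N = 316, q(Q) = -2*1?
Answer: 437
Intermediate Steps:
q(Q) = -2
(N + S) + q(19) = (316 + 123) - 2 = 439 - 2 = 437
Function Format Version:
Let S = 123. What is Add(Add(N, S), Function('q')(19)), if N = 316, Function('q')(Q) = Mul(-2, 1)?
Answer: 437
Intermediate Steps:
Function('q')(Q) = -2
Add(Add(N, S), Function('q')(19)) = Add(Add(316, 123), -2) = Add(439, -2) = 437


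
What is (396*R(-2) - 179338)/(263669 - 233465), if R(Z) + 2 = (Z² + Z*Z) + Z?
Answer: -88877/15102 ≈ -5.8851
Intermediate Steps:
R(Z) = -2 + Z + 2*Z² (R(Z) = -2 + ((Z² + Z*Z) + Z) = -2 + ((Z² + Z²) + Z) = -2 + (2*Z² + Z) = -2 + (Z + 2*Z²) = -2 + Z + 2*Z²)
(396*R(-2) - 179338)/(263669 - 233465) = (396*(-2 - 2 + 2*(-2)²) - 179338)/(263669 - 233465) = (396*(-2 - 2 + 2*4) - 179338)/30204 = (396*(-2 - 2 + 8) - 179338)*(1/30204) = (396*4 - 179338)*(1/30204) = (1584 - 179338)*(1/30204) = -177754*1/30204 = -88877/15102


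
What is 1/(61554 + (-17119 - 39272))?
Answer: 1/5163 ≈ 0.00019369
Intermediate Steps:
1/(61554 + (-17119 - 39272)) = 1/(61554 - 56391) = 1/5163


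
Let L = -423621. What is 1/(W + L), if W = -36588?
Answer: -1/460209 ≈ -2.1729e-6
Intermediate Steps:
1/(W + L) = 1/(-36588 - 423621) = 1/(-460209) = -1/460209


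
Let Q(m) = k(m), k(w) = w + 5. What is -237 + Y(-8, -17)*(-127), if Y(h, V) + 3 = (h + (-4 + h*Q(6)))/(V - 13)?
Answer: -838/3 ≈ -279.33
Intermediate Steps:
k(w) = 5 + w
Q(m) = 5 + m
Y(h, V) = -3 + (-4 + 12*h)/(-13 + V) (Y(h, V) = -3 + (h + (-4 + h*(5 + 6)))/(V - 13) = -3 + (h + (-4 + h*11))/(-13 + V) = -3 + (h + (-4 + 11*h))/(-13 + V) = -3 + (-4 + 12*h)/(-13 + V))
-237 + Y(-8, -17)*(-127) = -237 + ((35 - 3*(-17) + 12*(-8))/(-13 - 17))*(-127) = -237 + ((35 + 51 - 96)/(-30))*(-127) = -237 - 1/30*(-10)*(-127) = -237 + (1/3)*(-127) = -237 - 127/3 = -838/3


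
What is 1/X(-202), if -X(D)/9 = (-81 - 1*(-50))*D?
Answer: -1/56358 ≈ -1.7744e-5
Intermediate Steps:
X(D) = 279*D (X(D) = -9*(-81 - 1*(-50))*D = -9*(-81 + 50)*D = -(-279)*D = 279*D)
1/X(-202) = 1/(279*(-202)) = 1/(-56358) = -1/56358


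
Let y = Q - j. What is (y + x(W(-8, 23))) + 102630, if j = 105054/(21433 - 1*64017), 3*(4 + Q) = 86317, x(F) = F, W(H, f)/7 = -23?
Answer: 8383073485/63876 ≈ 1.3124e+5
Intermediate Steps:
W(H, f) = -161 (W(H, f) = 7*(-23) = -161)
Q = 86305/3 (Q = -4 + (⅓)*86317 = -4 + 86317/3 = 86305/3 ≈ 28768.)
j = -52527/21292 (j = 105054/(21433 - 64017) = 105054/(-42584) = 105054*(-1/42584) = -52527/21292 ≈ -2.4670)
y = 1837763641/63876 (y = 86305/3 - 1*(-52527/21292) = 86305/3 + 52527/21292 = 1837763641/63876 ≈ 28771.)
(y + x(W(-8, 23))) + 102630 = (1837763641/63876 - 161) + 102630 = 1827479605/63876 + 102630 = 8383073485/63876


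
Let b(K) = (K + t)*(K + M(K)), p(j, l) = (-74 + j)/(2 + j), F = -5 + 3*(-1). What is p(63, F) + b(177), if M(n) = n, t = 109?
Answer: 6580849/65 ≈ 1.0124e+5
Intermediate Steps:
F = -8 (F = -5 - 3 = -8)
p(j, l) = (-74 + j)/(2 + j)
b(K) = 2*K*(109 + K) (b(K) = (K + 109)*(K + K) = (109 + K)*(2*K) = 2*K*(109 + K))
p(63, F) + b(177) = (-74 + 63)/(2 + 63) + 2*177*(109 + 177) = -11/65 + 2*177*286 = (1/65)*(-11) + 101244 = -11/65 + 101244 = 6580849/65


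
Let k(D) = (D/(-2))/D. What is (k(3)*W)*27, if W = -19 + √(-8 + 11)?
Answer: 513/2 - 27*√3/2 ≈ 233.12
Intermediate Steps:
k(D) = -½ (k(D) = (D*(-½))/D = (-D/2)/D = -½)
W = -19 + √3 ≈ -17.268
(k(3)*W)*27 = -(-19 + √3)/2*27 = (19/2 - √3/2)*27 = 513/2 - 27*√3/2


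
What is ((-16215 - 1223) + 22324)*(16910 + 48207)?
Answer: 318161662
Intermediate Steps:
((-16215 - 1223) + 22324)*(16910 + 48207) = (-17438 + 22324)*65117 = 4886*65117 = 318161662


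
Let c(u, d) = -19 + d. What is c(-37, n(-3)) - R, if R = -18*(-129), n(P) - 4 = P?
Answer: -2340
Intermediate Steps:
n(P) = 4 + P
R = 2322
c(-37, n(-3)) - R = (-19 + (4 - 3)) - 1*2322 = (-19 + 1) - 2322 = -18 - 2322 = -2340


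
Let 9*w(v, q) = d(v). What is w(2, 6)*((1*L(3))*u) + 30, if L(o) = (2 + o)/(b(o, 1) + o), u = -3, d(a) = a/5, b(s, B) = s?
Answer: 269/9 ≈ 29.889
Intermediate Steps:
d(a) = a/5 (d(a) = a*(1/5) = a/5)
w(v, q) = v/45 (w(v, q) = (v/5)/9 = v/45)
L(o) = (2 + o)/(2*o) (L(o) = (2 + o)/(o + o) = (2 + o)/((2*o)) = (2 + o)*(1/(2*o)) = (2 + o)/(2*o))
w(2, 6)*((1*L(3))*u) + 30 = ((1/45)*2)*((1*((1/2)*(2 + 3)/3))*(-3)) + 30 = 2*((1*((1/2)*(1/3)*5))*(-3))/45 + 30 = 2*((1*(5/6))*(-3))/45 + 30 = 2*((5/6)*(-3))/45 + 30 = (2/45)*(-5/2) + 30 = -1/9 + 30 = 269/9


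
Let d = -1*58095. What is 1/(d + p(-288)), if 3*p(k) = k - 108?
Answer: -1/58227 ≈ -1.7174e-5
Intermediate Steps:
p(k) = -36 + k/3 (p(k) = (k - 108)/3 = (-108 + k)/3 = -36 + k/3)
d = -58095
1/(d + p(-288)) = 1/(-58095 + (-36 + (⅓)*(-288))) = 1/(-58095 + (-36 - 96)) = 1/(-58095 - 132) = 1/(-58227) = -1/58227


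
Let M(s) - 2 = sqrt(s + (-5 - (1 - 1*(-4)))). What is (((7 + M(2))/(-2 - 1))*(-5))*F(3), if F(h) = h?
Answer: 45 + 10*I*sqrt(2) ≈ 45.0 + 14.142*I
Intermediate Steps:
M(s) = 2 + sqrt(-10 + s) (M(s) = 2 + sqrt(s + (-5 - (1 - 1*(-4)))) = 2 + sqrt(s + (-5 - (1 + 4))) = 2 + sqrt(s + (-5 - 1*5)) = 2 + sqrt(s + (-5 - 5)) = 2 + sqrt(s - 10) = 2 + sqrt(-10 + s))
(((7 + M(2))/(-2 - 1))*(-5))*F(3) = (((7 + (2 + sqrt(-10 + 2)))/(-2 - 1))*(-5))*3 = (((7 + (2 + sqrt(-8)))/(-3))*(-5))*3 = (((7 + (2 + 2*I*sqrt(2)))*(-1/3))*(-5))*3 = (((9 + 2*I*sqrt(2))*(-1/3))*(-5))*3 = ((-3 - 2*I*sqrt(2)/3)*(-5))*3 = (15 + 10*I*sqrt(2)/3)*3 = 45 + 10*I*sqrt(2)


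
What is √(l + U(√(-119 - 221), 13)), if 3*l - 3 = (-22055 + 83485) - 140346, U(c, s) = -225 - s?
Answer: I*√238881/3 ≈ 162.92*I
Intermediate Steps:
l = -78913/3 (l = 1 + ((-22055 + 83485) - 140346)/3 = 1 + (61430 - 140346)/3 = 1 + (⅓)*(-78916) = 1 - 78916/3 = -78913/3 ≈ -26304.)
√(l + U(√(-119 - 221), 13)) = √(-78913/3 + (-225 - 1*13)) = √(-78913/3 + (-225 - 13)) = √(-78913/3 - 238) = √(-79627/3) = I*√238881/3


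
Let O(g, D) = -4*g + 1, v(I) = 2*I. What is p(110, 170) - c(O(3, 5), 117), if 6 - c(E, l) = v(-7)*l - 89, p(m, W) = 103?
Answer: -1630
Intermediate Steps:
O(g, D) = 1 - 4*g
c(E, l) = 95 + 14*l (c(E, l) = 6 - ((2*(-7))*l - 89) = 6 - (-14*l - 89) = 6 - (-89 - 14*l) = 6 + (89 + 14*l) = 95 + 14*l)
p(110, 170) - c(O(3, 5), 117) = 103 - (95 + 14*117) = 103 - (95 + 1638) = 103 - 1*1733 = 103 - 1733 = -1630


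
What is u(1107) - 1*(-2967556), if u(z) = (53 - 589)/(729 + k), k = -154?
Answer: 1706344164/575 ≈ 2.9676e+6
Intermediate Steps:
u(z) = -536/575 (u(z) = (53 - 589)/(729 - 154) = -536/575)
u(1107) - 1*(-2967556) = -536/575 - 1*(-2967556) = -536/575 + 2967556 = 1706344164/575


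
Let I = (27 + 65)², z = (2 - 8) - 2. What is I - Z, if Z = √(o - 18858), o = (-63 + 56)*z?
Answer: 8464 - I*√18802 ≈ 8464.0 - 137.12*I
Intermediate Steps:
z = -8 (z = -6 - 2 = -8)
I = 8464 (I = 92² = 8464)
o = 56 (o = (-63 + 56)*(-8) = -7*(-8) = 56)
Z = I*√18802 (Z = √(56 - 18858) = √(-18802) = I*√18802 ≈ 137.12*I)
I - Z = 8464 - I*√18802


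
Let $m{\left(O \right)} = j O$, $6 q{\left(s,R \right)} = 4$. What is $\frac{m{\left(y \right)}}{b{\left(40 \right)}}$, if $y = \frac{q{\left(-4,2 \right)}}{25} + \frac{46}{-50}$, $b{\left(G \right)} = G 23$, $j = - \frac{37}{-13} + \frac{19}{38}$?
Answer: $- \frac{1943}{598000} \approx -0.0032492$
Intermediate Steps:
$j = \frac{87}{26}$ ($j = \left(-37\right) \left(- \frac{1}{13}\right) + 19 \cdot \frac{1}{38} = \frac{37}{13} + \frac{1}{2} = \frac{87}{26} \approx 3.3462$)
$q{\left(s,R \right)} = \frac{2}{3}$ ($q{\left(s,R \right)} = \frac{1}{6} \cdot 4 = \frac{2}{3}$)
$b{\left(G \right)} = 23 G$
$y = - \frac{67}{75}$ ($y = \frac{2}{3 \cdot 25} + \frac{46}{-50} = \frac{2}{3} \cdot \frac{1}{25} + 46 \left(- \frac{1}{50}\right) = \frac{2}{75} - \frac{23}{25} = - \frac{67}{75} \approx -0.89333$)
$m{\left(O \right)} = \frac{87 O}{26}$
$\frac{m{\left(y \right)}}{b{\left(40 \right)}} = \frac{\frac{87}{26} \left(- \frac{67}{75}\right)}{23 \cdot 40} = - \frac{1943}{650 \cdot 920} = \left(- \frac{1943}{650}\right) \frac{1}{920} = - \frac{1943}{598000}$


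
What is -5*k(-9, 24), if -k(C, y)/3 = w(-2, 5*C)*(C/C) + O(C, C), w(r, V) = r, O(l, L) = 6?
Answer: 60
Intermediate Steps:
k(C, y) = -12 (k(C, y) = -3*(-2*C/C + 6) = -3*(-2*1 + 6) = -3*(-2 + 6) = -3*4 = -12)
-5*k(-9, 24) = -5*(-12) = 60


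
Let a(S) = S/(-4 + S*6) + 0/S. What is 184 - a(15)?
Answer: 15809/86 ≈ 183.83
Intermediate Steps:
a(S) = S/(-4 + 6*S) (a(S) = S/(-4 + 6*S) + 0 = S/(-4 + 6*S))
184 - a(15) = 184 - 15/(2*(-2 + 3*15)) = 184 - 15/(2*(-2 + 45)) = 184 - 15/(2*43) = 184 - 1*15/86 = 184 - 15/86 = 15809/86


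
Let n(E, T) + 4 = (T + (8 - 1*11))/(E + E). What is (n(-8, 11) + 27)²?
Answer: 2025/4 ≈ 506.25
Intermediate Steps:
n(E, T) = -4 + (-3 + T)/(2*E) (n(E, T) = -4 + (T + (8 - 1*11))/(E + E) = -4 + (T + (8 - 11))/((2*E)) = -4 + (T - 3)*(1/(2*E)) = -4 + (-3 + T)*(1/(2*E)) = -4 + (-3 + T)/(2*E))
(n(-8, 11) + 27)² = ((½)*(-3 + 11 - 8*(-8))/(-8) + 27)² = ((½)*(-⅛)*(-3 + 11 + 64) + 27)² = ((½)*(-⅛)*72 + 27)² = (-9/2 + 27)² = (45/2)² = 2025/4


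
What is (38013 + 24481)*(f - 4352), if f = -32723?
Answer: -2316965050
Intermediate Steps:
(38013 + 24481)*(f - 4352) = (38013 + 24481)*(-32723 - 4352) = 62494*(-37075) = -2316965050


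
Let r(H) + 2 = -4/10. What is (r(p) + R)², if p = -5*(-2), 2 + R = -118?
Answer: 374544/25 ≈ 14982.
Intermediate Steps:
R = -120 (R = -2 - 118 = -120)
p = 10
r(H) = -12/5 (r(H) = -2 - 4/10 = -2 - 4*⅒ = -2 - ⅖ = -12/5)
(r(p) + R)² = (-12/5 - 120)² = (-612/5)² = 374544/25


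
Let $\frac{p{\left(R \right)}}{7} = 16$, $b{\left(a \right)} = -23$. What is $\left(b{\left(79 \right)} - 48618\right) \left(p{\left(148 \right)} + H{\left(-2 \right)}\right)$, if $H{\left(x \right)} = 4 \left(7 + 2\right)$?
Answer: $-7198868$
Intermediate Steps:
$p{\left(R \right)} = 112$ ($p{\left(R \right)} = 7 \cdot 16 = 112$)
$H{\left(x \right)} = 36$ ($H{\left(x \right)} = 4 \cdot 9 = 36$)
$\left(b{\left(79 \right)} - 48618\right) \left(p{\left(148 \right)} + H{\left(-2 \right)}\right) = \left(-23 - 48618\right) \left(112 + 36\right) = \left(-48641\right) 148 = -7198868$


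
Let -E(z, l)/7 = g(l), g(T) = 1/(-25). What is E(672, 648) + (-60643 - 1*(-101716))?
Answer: 1026832/25 ≈ 41073.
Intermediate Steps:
g(T) = -1/25
E(z, l) = 7/25 (E(z, l) = -7*(-1/25) = 7/25)
E(672, 648) + (-60643 - 1*(-101716)) = 7/25 + (-60643 - 1*(-101716)) = 7/25 + (-60643 + 101716) = 7/25 + 41073 = 1026832/25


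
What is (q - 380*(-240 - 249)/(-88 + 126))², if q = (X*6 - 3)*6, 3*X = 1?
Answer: 23853456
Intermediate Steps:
X = ⅓ (X = (⅓)*1 = ⅓ ≈ 0.33333)
q = -6 (q = ((⅓)*6 - 3)*6 = (2 - 3)*6 = -1*6 = -6)
(q - 380*(-240 - 249)/(-88 + 126))² = (-6 - 380*(-240 - 249)/(-88 + 126))² = (-6 - 380/(38/(-489)))² = (-6 - 380/(38*(-1/489)))² = (-6 - 380/(-38/489))² = (-6 - 380*(-489/38))² = (-6 + 4890)² = 4884² = 23853456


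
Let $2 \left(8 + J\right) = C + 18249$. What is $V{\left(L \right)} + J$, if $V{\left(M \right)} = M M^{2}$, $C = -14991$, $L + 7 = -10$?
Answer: $-3292$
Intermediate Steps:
$L = -17$ ($L = -7 - 10 = -17$)
$V{\left(M \right)} = M^{3}$
$J = 1621$ ($J = -8 + \frac{-14991 + 18249}{2} = -8 + \frac{1}{2} \cdot 3258 = -8 + 1629 = 1621$)
$V{\left(L \right)} + J = \left(-17\right)^{3} + 1621 = -4913 + 1621 = -3292$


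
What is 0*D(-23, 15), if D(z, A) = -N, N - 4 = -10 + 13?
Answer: 0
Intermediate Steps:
N = 7 (N = 4 + (-10 + 13) = 4 + 3 = 7)
D(z, A) = -7 (D(z, A) = -1*7 = -7)
0*D(-23, 15) = 0*(-7) = 0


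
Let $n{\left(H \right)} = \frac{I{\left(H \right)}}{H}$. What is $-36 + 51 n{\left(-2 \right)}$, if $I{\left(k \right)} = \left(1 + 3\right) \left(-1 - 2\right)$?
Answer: $270$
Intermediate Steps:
$I{\left(k \right)} = -12$ ($I{\left(k \right)} = 4 \left(-3\right) = -12$)
$n{\left(H \right)} = - \frac{12}{H}$
$-36 + 51 n{\left(-2 \right)} = -36 + 51 \left(- \frac{12}{-2}\right) = -36 + 51 \left(\left(-12\right) \left(- \frac{1}{2}\right)\right) = -36 + 51 \cdot 6 = -36 + 306 = 270$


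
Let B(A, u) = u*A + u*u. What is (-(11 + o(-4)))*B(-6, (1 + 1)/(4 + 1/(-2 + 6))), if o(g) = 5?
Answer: 12032/289 ≈ 41.633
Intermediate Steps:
B(A, u) = u**2 + A*u (B(A, u) = A*u + u**2 = u**2 + A*u)
(-(11 + o(-4)))*B(-6, (1 + 1)/(4 + 1/(-2 + 6))) = (-(11 + 5))*(((1 + 1)/(4 + 1/(-2 + 6)))*(-6 + (1 + 1)/(4 + 1/(-2 + 6)))) = (-1*16)*((2/(4 + 1/4))*(-6 + 2/(4 + 1/4))) = -16*2/(4 + 1/4)*(-6 + 2/(4 + 1/4)) = -16*2/(17/4)*(-6 + 2/(17/4)) = -16*2*(4/17)*(-6 + 2*(4/17)) = -128*(-6 + 8/17)/17 = -128*(-94)/(17*17) = -16*(-752/289) = 12032/289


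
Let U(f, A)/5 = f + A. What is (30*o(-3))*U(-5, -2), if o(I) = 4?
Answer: -4200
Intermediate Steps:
U(f, A) = 5*A + 5*f (U(f, A) = 5*(f + A) = 5*(A + f) = 5*A + 5*f)
(30*o(-3))*U(-5, -2) = (30*4)*(5*(-2) + 5*(-5)) = 120*(-10 - 25) = 120*(-35) = -4200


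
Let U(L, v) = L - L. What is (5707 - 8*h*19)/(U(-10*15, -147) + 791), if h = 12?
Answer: 3883/791 ≈ 4.9090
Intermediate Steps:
U(L, v) = 0
(5707 - 8*h*19)/(U(-10*15, -147) + 791) = (5707 - 8*12*19)/(0 + 791) = (5707 - 96*19)/791 = (5707 - 1824)*(1/791) = 3883*(1/791) = 3883/791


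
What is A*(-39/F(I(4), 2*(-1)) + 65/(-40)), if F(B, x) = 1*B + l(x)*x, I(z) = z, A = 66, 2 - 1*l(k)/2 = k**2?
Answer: -1287/4 ≈ -321.75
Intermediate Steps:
l(k) = 4 - 2*k**2
F(B, x) = B + x*(4 - 2*x**2) (F(B, x) = 1*B + (4 - 2*x**2)*x = B + x*(4 - 2*x**2))
A*(-39/F(I(4), 2*(-1)) + 65/(-40)) = 66*(-39/(4 - 2*2*(-1)*(-2 + (2*(-1))**2)) + 65/(-40)) = 66*(-39/(4 - 2*(-2)*(-2 + (-2)**2)) + 65*(-1/40)) = 66*(-39/(4 - 2*(-2)*(-2 + 4)) - 13/8) = 66*(-39/(4 - 2*(-2)*2) - 13/8) = 66*(-39/(4 + 8) - 13/8) = 66*(-39/12 - 13/8) = 66*(-39*1/12 - 13/8) = 66*(-13/4 - 13/8) = 66*(-39/8) = -1287/4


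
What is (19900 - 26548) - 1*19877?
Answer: -26525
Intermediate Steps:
(19900 - 26548) - 1*19877 = -6648 - 19877 = -26525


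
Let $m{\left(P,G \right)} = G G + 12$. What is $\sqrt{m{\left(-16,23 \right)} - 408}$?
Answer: $\sqrt{133} \approx 11.533$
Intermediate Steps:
$m{\left(P,G \right)} = 12 + G^{2}$ ($m{\left(P,G \right)} = G^{2} + 12 = 12 + G^{2}$)
$\sqrt{m{\left(-16,23 \right)} - 408} = \sqrt{\left(12 + 23^{2}\right) - 408} = \sqrt{\left(12 + 529\right) - 408} = \sqrt{541 - 408} = \sqrt{133}$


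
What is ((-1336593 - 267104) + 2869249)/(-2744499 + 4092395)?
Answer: 158194/168487 ≈ 0.93891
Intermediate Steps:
((-1336593 - 267104) + 2869249)/(-2744499 + 4092395) = (-1603697 + 2869249)/1347896 = 1265552*(1/1347896) = 158194/168487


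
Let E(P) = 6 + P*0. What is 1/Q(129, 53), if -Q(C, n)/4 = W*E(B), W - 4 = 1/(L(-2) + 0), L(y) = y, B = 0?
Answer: -1/84 ≈ -0.011905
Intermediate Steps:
E(P) = 6 (E(P) = 6 + 0 = 6)
W = 7/2 (W = 4 + 1/(-2 + 0) = 4 + 1/(-2) = 4 - ½ = 7/2 ≈ 3.5000)
Q(C, n) = -84 (Q(C, n) = -14*6 = -4*21 = -84)
1/Q(129, 53) = 1/(-84) = -1/84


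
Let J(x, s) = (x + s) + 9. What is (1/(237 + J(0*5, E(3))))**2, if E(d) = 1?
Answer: 1/61009 ≈ 1.6391e-5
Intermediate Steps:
J(x, s) = 9 + s + x (J(x, s) = (s + x) + 9 = 9 + s + x)
(1/(237 + J(0*5, E(3))))**2 = (1/(237 + (9 + 1 + 0*5)))**2 = (1/(237 + (9 + 1 + 0)))**2 = (1/(237 + 10))**2 = (1/247)**2 = 1/61009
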